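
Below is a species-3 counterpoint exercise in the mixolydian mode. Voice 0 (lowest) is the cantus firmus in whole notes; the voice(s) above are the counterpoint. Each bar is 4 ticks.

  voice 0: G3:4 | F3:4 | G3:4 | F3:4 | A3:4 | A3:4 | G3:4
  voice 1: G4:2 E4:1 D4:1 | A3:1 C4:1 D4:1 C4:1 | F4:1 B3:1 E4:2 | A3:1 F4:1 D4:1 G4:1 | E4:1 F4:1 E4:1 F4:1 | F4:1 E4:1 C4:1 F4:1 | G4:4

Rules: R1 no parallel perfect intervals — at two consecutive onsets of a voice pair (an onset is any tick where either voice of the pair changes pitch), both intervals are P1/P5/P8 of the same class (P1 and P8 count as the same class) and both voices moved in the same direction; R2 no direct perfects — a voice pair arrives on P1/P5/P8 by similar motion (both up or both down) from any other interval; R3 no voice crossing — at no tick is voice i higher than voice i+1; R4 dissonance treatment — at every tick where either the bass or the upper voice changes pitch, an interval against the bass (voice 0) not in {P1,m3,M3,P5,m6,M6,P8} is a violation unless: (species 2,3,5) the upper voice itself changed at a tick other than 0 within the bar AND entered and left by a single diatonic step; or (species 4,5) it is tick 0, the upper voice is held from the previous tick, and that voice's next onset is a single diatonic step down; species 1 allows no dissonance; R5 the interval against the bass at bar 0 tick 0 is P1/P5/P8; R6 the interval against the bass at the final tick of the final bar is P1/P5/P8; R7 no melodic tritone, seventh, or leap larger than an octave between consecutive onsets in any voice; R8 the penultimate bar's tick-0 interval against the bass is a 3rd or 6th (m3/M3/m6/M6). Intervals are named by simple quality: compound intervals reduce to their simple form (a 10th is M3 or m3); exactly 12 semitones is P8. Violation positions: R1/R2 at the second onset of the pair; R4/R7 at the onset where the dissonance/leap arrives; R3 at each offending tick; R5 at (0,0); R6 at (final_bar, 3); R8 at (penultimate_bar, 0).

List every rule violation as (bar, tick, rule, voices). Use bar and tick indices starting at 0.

bar 0: v0=G3 v1=G4 downbeat P8
bar 1: v0=F3 v1=A3 downbeat M3
bar 2: v0=G3 v1=F4 downbeat m7
bar 3: v0=F3 v1=A3 downbeat M3
bar 4: v0=A3 v1=E4 downbeat P5
bar 5: v0=A3 v1=F4 downbeat m6
bar 6: v0=G3 v1=G4 downbeat P8
  -> R4 @ bar 2 tick 0 v(0, 1): G3/F4 m7 untreated
  -> R7 @ bar 2 tick 1 v(1,): F4->B3 leap 6st
  -> R4 @ bar 3 tick 3 v(0, 1): F3/G4 M2 untreated

(2, 0, R4, (0, 1))
(2, 1, R7, (1,))
(3, 3, R4, (0, 1))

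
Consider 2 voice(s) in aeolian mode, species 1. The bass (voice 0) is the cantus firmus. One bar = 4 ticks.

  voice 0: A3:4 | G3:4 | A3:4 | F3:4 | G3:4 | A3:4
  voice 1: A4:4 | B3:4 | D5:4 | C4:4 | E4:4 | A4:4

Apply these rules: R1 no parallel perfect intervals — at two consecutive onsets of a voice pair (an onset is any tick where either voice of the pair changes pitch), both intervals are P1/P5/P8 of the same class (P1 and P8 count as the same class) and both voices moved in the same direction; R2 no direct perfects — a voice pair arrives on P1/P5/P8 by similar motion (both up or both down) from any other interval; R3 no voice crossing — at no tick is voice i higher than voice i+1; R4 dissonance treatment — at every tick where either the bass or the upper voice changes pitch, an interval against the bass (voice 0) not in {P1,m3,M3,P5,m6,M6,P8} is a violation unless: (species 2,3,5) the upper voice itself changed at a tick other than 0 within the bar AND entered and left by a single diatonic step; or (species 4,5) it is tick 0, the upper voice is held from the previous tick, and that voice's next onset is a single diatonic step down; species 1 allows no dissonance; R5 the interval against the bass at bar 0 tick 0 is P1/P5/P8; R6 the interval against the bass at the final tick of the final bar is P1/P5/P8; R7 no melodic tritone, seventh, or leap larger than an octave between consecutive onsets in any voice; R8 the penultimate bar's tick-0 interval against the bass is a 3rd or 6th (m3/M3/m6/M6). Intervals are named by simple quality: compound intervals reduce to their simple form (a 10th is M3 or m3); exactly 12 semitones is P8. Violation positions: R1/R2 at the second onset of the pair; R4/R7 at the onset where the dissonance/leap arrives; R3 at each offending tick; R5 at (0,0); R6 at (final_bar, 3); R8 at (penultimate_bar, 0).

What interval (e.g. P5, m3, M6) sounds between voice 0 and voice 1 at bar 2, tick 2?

voice 0=A3 voice 1=D5 -> P4

P4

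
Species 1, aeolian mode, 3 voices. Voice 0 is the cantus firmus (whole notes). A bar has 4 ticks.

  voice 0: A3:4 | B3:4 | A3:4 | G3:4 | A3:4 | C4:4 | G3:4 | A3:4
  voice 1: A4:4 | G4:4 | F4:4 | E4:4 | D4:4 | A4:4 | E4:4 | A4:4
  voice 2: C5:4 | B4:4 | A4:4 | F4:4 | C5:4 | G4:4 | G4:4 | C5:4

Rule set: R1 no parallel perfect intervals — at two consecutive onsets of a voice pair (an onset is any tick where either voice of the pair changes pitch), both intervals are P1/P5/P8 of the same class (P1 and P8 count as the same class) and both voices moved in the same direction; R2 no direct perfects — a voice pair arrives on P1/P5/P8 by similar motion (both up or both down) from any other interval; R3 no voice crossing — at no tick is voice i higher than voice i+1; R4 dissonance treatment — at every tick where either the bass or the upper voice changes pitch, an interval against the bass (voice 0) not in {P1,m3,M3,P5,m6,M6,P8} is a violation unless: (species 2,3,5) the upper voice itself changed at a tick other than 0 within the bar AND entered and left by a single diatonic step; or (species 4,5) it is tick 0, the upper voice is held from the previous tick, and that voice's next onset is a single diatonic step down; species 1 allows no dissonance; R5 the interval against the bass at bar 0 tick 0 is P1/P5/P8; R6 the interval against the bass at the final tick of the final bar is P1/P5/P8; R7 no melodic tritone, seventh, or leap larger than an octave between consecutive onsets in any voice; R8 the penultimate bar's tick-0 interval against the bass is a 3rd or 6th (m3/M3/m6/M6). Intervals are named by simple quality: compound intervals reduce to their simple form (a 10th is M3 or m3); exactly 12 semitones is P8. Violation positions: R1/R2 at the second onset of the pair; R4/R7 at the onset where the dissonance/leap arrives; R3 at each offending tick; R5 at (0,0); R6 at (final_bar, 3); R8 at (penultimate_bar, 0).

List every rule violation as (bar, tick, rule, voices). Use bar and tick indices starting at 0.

(0, 0, R5, (0, 2))
(2, 0, R1, (0, 2))
(3, 0, R4, (0, 2))
(4, 0, R4, (0, 1))
(5, 0, R3, (1, 2))
(5, 1, R3, (1, 2))
(5, 2, R3, (1, 2))
(5, 3, R3, (1, 2))
(6, 0, R8, (0, 2))
(7, 0, R2, (0, 1))
(7, 3, R6, (0, 2))

bar 0: v0=A3 v1=A4 v2=C5 downbeat m3
bar 1: v0=B3 v1=G4 v2=B4 downbeat P8
bar 2: v0=A3 v1=F4 v2=A4 downbeat P8
bar 3: v0=G3 v1=E4 v2=F4 downbeat m7
bar 4: v0=A3 v1=D4 v2=C5 downbeat m3
bar 5: v0=C4 v1=A4 v2=G4 downbeat P5
bar 6: v0=G3 v1=E4 v2=G4 downbeat P8
bar 7: v0=A3 v1=A4 v2=C5 downbeat m3
  -> R5 @ bar 0 tick 0 v(0, 2): opens on m3
  -> R1 @ bar 2 tick 0 v(0, 2): B3/B4 P8 -> A3/A4 P8 similar
  -> R4 @ bar 3 tick 0 v(0, 2): G3/F4 m7 untreated
  -> R4 @ bar 4 tick 0 v(0, 1): A3/D4 P4 untreated
  -> R3 @ bar 5 tick 0 v(1, 2): A4 above G4
  -> R3 @ bar 5 tick 1 v(1, 2): A4 above G4
  -> R3 @ bar 5 tick 2 v(1, 2): A4 above G4
  -> R3 @ bar 5 tick 3 v(1, 2): A4 above G4
  -> R8 @ bar 6 tick 0 v(0, 2): penult P8 not 3rd/6th
  -> R2 @ bar 7 tick 0 v(0, 1): G3/E4 M6 -> A3/A4 P8 similar
  -> R6 @ bar 7 tick 3 v(0, 2): closes on m3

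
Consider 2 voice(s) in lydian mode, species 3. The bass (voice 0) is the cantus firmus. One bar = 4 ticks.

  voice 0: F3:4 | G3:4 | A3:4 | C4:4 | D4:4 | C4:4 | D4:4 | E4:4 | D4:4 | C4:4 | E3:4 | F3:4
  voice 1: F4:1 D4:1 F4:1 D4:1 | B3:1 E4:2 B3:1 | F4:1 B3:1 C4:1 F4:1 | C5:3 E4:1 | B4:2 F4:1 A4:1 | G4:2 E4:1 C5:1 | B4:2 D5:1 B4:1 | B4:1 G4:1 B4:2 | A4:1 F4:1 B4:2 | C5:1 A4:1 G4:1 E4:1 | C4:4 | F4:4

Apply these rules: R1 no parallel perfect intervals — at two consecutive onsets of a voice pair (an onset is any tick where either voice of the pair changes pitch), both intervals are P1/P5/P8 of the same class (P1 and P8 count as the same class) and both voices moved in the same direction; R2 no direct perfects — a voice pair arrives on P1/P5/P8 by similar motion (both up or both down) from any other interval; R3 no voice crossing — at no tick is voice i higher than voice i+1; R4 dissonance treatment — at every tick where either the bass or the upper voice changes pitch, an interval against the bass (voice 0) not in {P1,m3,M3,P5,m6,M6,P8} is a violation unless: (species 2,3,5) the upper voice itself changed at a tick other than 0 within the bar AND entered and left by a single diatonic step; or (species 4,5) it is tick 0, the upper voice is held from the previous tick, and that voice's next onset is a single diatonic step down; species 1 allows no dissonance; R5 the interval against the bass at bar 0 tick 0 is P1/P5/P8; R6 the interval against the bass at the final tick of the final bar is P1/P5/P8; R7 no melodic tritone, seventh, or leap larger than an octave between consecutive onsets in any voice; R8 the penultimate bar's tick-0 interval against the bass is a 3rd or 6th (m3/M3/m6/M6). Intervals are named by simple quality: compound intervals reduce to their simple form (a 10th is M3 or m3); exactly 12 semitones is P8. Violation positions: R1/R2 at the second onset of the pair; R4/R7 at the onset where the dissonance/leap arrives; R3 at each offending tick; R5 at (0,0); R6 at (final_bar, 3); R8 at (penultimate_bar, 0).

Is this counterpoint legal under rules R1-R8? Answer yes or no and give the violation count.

No (9 violations)

bar 0: v0=F3 v1=F4 (P8)
bar 1: v0=G3 v1=B3 (M3)
bar 2: v0=A3 v1=F4 (m6)
bar 3: v0=C4 v1=C5 (P8)
bar 4: v0=D4 v1=B4 (M6)
bar 5: v0=C4 v1=G4 (P5)
bar 6: v0=D4 v1=B4 (M6)
bar 7: v0=E4 v1=B4 (P5)
bar 8: v0=D4 v1=A4 (P5)
bar 9: v0=C4 v1=C5 (P8)
bar 10: v0=E3 v1=C4 (m6)
bar 11: v0=F3 v1=F4 (P8)
  R7 @ bar2.0: B3->F4 leap 6st
  R4 @ bar2.1: A3/B3 M2 untreated
  R7 @ bar2.1: F4->B3 leap 6st
  R2 @ bar3.0: A3/F4 m6 -> C4/C5 P8 similar
  R7 @ bar4.2: B4->F4 leap 6st
  R1 @ bar5.0: D4/A4 P5 -> C4/G4 P5 similar
  R1 @ bar8.0: E4/B4 P5 -> D4/A4 P5 similar
  R7 @ bar8.2: F4->B4 leap 6st
  R2 @ bar11.0: E3/C4 m6 -> F3/F4 P8 similar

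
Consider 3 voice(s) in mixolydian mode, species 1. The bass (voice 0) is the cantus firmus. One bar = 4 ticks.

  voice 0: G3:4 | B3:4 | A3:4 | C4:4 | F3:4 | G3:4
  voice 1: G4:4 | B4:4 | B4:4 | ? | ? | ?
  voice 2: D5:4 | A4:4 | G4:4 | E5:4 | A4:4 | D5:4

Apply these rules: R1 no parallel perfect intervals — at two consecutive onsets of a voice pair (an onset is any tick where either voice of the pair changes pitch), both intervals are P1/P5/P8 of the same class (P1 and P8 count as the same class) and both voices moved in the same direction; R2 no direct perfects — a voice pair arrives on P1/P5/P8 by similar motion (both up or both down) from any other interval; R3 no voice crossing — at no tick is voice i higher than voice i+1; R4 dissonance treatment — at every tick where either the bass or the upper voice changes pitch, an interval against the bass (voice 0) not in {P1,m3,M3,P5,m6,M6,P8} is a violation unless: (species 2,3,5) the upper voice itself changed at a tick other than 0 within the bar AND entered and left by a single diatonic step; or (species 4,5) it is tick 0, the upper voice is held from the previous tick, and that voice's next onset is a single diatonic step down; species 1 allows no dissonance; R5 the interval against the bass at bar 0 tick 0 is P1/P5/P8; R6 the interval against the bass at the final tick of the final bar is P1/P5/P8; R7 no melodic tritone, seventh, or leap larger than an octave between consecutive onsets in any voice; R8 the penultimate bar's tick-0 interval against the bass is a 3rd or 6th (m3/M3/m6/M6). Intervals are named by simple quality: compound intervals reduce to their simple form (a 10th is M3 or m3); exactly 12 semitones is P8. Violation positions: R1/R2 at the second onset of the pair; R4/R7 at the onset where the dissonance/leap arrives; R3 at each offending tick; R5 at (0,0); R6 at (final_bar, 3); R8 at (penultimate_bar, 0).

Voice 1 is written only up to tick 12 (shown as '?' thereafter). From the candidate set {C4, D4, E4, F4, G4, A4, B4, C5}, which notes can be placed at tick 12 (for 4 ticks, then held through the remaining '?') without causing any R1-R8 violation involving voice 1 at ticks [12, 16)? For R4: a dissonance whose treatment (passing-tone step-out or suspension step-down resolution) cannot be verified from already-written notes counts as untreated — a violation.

{A4, E4, G4}

C4: violates R7
D4: violates R4
E4: legal
F4: violates R4,R7
G4: legal
A4: legal
B4: violates R4
C5: violates R2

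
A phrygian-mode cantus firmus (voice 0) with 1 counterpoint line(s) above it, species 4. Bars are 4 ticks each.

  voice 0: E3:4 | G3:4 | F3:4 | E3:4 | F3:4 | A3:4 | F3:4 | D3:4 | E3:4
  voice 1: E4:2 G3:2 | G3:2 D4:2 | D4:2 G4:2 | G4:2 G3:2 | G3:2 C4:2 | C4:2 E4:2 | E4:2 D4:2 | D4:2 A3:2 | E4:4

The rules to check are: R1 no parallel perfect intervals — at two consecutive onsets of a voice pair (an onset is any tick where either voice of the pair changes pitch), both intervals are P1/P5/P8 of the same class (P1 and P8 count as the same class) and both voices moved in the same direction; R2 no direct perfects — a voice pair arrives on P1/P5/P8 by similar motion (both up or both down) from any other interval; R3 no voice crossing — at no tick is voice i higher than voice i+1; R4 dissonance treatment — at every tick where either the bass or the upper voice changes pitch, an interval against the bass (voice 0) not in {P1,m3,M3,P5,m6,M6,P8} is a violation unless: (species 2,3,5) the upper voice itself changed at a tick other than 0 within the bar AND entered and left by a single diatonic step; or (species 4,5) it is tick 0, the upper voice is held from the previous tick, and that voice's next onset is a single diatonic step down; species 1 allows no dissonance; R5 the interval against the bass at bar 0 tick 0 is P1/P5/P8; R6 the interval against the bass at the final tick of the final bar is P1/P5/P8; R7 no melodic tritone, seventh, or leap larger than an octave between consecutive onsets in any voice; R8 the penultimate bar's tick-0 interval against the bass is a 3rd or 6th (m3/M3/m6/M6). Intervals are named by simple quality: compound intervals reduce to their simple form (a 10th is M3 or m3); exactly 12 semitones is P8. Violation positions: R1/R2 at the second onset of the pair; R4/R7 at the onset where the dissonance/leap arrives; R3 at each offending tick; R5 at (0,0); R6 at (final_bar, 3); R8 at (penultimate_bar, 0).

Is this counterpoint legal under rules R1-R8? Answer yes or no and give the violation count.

bar 0: v0=E3 v1=E4 (P8)
bar 1: v0=G3 v1=G3 (P1)
bar 2: v0=F3 v1=D4 (M6)
bar 3: v0=E3 v1=G4 (m3)
bar 4: v0=F3 v1=G3 (M2)
bar 5: v0=A3 v1=C4 (m3)
bar 6: v0=F3 v1=E4 (M7)
bar 7: v0=D3 v1=D4 (P8)
bar 8: v0=E3 v1=E4 (P8)
  R4 @ bar2.2: F3/G4 M2 untreated
  R4 @ bar4.0: F3/G3 M2 untreated
  R8 @ bar7.0: penult P8 not 3rd/6th
  R2 @ bar8.0: D3/A3 P5 -> E3/E4 P8 similar

No (4 violations)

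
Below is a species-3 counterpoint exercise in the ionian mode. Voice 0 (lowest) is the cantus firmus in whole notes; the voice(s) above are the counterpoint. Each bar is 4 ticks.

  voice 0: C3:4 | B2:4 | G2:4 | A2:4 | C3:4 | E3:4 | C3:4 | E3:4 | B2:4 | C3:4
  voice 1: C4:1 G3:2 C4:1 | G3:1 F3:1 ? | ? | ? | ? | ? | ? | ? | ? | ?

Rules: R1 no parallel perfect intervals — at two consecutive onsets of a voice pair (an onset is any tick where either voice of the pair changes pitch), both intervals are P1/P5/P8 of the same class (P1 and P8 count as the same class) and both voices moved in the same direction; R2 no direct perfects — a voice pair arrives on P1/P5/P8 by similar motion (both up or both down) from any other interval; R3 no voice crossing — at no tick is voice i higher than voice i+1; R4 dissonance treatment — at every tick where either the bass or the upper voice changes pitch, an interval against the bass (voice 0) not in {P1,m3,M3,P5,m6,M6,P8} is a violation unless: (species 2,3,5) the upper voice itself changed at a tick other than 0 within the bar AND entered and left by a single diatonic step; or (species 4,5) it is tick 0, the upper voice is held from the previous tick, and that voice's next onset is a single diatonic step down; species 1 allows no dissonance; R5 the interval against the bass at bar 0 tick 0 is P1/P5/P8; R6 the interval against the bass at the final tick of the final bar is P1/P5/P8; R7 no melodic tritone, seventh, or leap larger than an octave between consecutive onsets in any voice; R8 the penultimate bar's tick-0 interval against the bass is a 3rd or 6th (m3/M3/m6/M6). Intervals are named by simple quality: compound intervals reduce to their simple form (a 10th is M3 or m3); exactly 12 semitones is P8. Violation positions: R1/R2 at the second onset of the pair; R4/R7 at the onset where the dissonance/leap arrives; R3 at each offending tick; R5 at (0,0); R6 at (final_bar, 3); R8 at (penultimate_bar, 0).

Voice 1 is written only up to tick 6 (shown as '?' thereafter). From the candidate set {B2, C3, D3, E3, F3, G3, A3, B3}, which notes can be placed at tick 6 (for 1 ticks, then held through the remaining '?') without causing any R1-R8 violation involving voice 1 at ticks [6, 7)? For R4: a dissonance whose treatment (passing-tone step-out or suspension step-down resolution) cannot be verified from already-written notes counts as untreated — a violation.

B2: violates R7
C3: violates R4
D3: legal
E3: violates R4
F3: legal
G3: legal
A3: violates R4
B3: violates R7

{D3, F3, G3}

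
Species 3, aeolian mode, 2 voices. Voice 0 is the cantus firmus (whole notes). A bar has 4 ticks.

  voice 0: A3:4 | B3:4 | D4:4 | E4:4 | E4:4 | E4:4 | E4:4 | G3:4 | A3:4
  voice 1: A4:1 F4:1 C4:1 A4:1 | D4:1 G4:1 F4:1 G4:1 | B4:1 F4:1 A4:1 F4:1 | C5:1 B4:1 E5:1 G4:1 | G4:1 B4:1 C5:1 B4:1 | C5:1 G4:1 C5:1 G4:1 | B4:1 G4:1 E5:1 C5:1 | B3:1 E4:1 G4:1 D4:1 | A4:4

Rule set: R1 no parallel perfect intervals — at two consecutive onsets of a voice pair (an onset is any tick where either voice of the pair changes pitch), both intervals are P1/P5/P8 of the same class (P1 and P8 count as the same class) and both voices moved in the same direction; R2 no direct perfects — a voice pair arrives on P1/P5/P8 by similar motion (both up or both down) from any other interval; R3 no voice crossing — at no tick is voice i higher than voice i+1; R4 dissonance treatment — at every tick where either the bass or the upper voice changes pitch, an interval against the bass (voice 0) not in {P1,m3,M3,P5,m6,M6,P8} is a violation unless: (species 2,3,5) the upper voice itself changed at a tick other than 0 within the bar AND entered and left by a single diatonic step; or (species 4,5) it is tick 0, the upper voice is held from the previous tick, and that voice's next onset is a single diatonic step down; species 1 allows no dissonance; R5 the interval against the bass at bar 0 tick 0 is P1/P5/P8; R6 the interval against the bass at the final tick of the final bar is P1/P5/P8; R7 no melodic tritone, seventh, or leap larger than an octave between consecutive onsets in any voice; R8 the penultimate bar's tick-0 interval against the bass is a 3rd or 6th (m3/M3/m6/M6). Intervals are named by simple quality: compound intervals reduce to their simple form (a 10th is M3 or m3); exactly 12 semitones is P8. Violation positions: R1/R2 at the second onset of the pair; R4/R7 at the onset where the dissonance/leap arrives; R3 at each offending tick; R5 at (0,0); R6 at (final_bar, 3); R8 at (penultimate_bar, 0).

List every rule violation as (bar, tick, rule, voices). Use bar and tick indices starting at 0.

(2, 1, R7, (1,))
(7, 0, R7, (1,))
(8, 0, R2, (0, 1))

bar 0: v0=A3 v1=A4 downbeat P8
bar 1: v0=B3 v1=D4 downbeat m3
bar 2: v0=D4 v1=B4 downbeat M6
bar 3: v0=E4 v1=C5 downbeat m6
bar 4: v0=E4 v1=G4 downbeat m3
bar 5: v0=E4 v1=C5 downbeat m6
bar 6: v0=E4 v1=B4 downbeat P5
bar 7: v0=G3 v1=B3 downbeat M3
bar 8: v0=A3 v1=A4 downbeat P8
  -> R7 @ bar 2 tick 1 v(1,): B4->F4 leap 6st
  -> R7 @ bar 7 tick 0 v(1,): C5->B3 leap 13st
  -> R2 @ bar 8 tick 0 v(0, 1): G3/D4 P5 -> A3/A4 P8 similar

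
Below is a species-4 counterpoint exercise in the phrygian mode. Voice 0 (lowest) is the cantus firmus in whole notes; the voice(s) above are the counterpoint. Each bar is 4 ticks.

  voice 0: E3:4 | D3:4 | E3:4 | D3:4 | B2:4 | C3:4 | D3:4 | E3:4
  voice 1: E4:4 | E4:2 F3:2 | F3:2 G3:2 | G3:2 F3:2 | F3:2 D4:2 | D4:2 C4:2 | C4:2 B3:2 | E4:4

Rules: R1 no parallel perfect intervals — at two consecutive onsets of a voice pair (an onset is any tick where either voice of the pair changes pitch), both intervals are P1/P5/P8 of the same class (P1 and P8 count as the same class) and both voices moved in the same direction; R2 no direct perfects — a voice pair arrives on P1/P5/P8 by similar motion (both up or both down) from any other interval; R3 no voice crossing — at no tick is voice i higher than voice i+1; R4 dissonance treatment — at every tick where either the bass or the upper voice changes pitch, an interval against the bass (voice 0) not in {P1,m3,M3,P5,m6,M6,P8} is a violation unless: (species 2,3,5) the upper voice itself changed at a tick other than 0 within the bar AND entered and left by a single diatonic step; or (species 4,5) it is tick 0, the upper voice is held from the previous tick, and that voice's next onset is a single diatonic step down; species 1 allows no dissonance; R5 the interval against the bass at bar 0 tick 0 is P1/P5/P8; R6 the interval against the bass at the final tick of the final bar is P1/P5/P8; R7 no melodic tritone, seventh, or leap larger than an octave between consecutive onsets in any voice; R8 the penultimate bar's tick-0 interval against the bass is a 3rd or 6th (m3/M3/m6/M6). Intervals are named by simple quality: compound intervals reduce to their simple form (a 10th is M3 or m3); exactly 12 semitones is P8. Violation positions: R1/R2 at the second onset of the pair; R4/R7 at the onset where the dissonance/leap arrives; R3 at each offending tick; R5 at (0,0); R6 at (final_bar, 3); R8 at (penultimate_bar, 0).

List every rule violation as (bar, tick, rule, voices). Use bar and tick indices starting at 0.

(1, 0, R4, (0, 1))
(1, 2, R7, (1,))
(2, 0, R4, (0, 1))
(4, 0, R4, (0, 1))
(6, 0, R8, (0, 1))
(7, 0, R2, (0, 1))

bar 0: v0=E3 v1=E4 downbeat P8
bar 1: v0=D3 v1=E4 downbeat M2
bar 2: v0=E3 v1=F3 downbeat m2
bar 3: v0=D3 v1=G3 downbeat P4
bar 4: v0=B2 v1=F3 downbeat TT
bar 5: v0=C3 v1=D4 downbeat M2
bar 6: v0=D3 v1=C4 downbeat m7
bar 7: v0=E3 v1=E4 downbeat P8
  -> R4 @ bar 1 tick 0 v(0, 1): D3/E4 M2 untreated
  -> R7 @ bar 1 tick 2 v(1,): E4->F3 leap 11st
  -> R4 @ bar 2 tick 0 v(0, 1): E3/F3 m2 untreated
  -> R4 @ bar 4 tick 0 v(0, 1): B2/F3 TT untreated
  -> R8 @ bar 6 tick 0 v(0, 1): penult m7 not 3rd/6th
  -> R2 @ bar 7 tick 0 v(0, 1): D3/B3 M6 -> E3/E4 P8 similar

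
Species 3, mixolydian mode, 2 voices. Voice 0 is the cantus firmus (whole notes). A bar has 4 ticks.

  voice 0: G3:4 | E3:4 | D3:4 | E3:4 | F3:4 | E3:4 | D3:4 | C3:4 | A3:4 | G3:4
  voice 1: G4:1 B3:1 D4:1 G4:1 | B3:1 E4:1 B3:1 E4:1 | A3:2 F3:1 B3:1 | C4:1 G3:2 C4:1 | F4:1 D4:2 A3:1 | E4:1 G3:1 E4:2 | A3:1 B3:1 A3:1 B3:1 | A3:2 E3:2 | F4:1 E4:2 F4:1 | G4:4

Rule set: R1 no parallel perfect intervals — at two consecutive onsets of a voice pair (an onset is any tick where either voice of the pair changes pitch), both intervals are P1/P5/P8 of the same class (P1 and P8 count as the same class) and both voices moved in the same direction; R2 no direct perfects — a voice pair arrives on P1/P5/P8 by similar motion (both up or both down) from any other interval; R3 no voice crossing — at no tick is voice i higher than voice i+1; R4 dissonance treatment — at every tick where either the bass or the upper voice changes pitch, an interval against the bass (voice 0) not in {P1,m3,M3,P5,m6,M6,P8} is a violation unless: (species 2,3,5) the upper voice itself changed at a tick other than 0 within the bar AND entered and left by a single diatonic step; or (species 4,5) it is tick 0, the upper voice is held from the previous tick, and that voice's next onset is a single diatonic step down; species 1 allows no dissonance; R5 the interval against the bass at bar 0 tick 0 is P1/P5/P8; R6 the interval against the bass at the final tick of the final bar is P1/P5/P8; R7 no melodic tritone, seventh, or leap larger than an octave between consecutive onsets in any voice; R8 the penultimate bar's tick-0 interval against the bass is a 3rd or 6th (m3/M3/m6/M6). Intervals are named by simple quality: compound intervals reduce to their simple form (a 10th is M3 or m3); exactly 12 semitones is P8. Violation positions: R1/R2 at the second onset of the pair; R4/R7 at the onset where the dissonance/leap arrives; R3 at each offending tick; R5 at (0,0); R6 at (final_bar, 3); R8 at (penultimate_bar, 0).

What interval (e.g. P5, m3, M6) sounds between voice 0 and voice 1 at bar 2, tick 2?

voice 0=D3 voice 1=F3 -> m3

m3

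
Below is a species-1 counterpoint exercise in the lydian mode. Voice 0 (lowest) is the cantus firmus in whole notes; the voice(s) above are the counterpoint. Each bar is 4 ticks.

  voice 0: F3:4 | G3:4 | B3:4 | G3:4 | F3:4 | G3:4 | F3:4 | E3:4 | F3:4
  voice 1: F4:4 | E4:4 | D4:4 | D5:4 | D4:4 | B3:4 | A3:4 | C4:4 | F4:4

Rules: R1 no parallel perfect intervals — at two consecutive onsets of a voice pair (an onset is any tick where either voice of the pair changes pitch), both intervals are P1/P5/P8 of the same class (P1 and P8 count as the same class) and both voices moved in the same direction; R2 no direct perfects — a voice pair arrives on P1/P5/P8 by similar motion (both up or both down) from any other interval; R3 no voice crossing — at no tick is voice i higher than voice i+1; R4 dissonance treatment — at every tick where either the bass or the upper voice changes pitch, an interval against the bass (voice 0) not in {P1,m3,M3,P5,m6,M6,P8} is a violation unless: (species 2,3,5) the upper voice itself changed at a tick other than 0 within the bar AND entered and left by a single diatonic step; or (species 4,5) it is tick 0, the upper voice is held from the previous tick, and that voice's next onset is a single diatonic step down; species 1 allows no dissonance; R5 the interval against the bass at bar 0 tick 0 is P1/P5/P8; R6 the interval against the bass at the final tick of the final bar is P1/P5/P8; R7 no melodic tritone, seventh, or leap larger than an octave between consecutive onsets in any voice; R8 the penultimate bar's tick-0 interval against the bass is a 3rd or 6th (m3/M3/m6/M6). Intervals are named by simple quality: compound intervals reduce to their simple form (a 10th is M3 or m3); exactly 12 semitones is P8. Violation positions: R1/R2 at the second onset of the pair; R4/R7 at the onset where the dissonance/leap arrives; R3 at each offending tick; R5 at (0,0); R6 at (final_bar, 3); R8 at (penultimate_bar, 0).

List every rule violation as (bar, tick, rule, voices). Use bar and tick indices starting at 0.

(8, 0, R2, (0, 1))

bar 0: v0=F3 v1=F4 downbeat P8
bar 1: v0=G3 v1=E4 downbeat M6
bar 2: v0=B3 v1=D4 downbeat m3
bar 3: v0=G3 v1=D5 downbeat P5
bar 4: v0=F3 v1=D4 downbeat M6
bar 5: v0=G3 v1=B3 downbeat M3
bar 6: v0=F3 v1=A3 downbeat M3
bar 7: v0=E3 v1=C4 downbeat m6
bar 8: v0=F3 v1=F4 downbeat P8
  -> R2 @ bar 8 tick 0 v(0, 1): E3/C4 m6 -> F3/F4 P8 similar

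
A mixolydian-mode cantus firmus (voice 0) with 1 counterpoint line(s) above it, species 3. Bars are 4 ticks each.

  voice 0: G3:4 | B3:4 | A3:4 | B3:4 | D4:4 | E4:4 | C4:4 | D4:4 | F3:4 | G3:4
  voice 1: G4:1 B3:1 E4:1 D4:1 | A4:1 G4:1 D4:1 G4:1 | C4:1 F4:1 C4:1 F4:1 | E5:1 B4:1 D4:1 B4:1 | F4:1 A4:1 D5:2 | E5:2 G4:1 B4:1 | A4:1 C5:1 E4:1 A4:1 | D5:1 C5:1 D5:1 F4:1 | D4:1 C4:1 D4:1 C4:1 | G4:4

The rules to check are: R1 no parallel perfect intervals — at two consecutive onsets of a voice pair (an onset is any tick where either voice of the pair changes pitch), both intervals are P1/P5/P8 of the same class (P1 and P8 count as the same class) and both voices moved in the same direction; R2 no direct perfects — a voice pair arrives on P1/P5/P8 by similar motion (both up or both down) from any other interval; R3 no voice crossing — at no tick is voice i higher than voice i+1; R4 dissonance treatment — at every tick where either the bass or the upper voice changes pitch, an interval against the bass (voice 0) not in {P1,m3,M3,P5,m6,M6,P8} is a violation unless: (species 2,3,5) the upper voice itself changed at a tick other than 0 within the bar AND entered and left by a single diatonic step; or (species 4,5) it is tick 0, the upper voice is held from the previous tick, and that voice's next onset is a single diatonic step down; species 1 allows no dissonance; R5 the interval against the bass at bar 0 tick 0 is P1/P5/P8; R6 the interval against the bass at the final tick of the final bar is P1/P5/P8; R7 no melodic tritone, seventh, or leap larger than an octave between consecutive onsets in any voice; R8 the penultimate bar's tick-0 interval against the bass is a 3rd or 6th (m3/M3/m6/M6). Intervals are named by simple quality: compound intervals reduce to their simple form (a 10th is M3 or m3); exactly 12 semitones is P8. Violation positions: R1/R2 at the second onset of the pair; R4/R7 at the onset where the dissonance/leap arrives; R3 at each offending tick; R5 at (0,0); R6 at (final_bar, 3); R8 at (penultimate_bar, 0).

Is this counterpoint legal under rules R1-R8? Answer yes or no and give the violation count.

bar 0: v0=G3 v1=G4 (P8)
bar 1: v0=B3 v1=A4 (m7)
bar 2: v0=A3 v1=C4 (m3)
bar 3: v0=B3 v1=E5 (P4)
bar 4: v0=D4 v1=F4 (m3)
bar 5: v0=E4 v1=E5 (P8)
bar 6: v0=C4 v1=A4 (M6)
bar 7: v0=D4 v1=D5 (P8)
bar 8: v0=F3 v1=D4 (M6)
bar 9: v0=G3 v1=G4 (P8)
  R4 @ bar1.0: B3/A4 m7 untreated
  R4 @ bar3.0: B3/E5 P4 untreated
  R7 @ bar3.0: F4->E5 leap 11st
  R7 @ bar4.0: B4->F4 leap 6st
  R1 @ bar5.0: D4/D5 P8 -> E4/E5 P8 similar
  R2 @ bar7.0: C4/A4 M6 -> D4/D5 P8 similar
  R2 @ bar9.0: F3/C4 P5 -> G3/G4 P8 similar

No (7 violations)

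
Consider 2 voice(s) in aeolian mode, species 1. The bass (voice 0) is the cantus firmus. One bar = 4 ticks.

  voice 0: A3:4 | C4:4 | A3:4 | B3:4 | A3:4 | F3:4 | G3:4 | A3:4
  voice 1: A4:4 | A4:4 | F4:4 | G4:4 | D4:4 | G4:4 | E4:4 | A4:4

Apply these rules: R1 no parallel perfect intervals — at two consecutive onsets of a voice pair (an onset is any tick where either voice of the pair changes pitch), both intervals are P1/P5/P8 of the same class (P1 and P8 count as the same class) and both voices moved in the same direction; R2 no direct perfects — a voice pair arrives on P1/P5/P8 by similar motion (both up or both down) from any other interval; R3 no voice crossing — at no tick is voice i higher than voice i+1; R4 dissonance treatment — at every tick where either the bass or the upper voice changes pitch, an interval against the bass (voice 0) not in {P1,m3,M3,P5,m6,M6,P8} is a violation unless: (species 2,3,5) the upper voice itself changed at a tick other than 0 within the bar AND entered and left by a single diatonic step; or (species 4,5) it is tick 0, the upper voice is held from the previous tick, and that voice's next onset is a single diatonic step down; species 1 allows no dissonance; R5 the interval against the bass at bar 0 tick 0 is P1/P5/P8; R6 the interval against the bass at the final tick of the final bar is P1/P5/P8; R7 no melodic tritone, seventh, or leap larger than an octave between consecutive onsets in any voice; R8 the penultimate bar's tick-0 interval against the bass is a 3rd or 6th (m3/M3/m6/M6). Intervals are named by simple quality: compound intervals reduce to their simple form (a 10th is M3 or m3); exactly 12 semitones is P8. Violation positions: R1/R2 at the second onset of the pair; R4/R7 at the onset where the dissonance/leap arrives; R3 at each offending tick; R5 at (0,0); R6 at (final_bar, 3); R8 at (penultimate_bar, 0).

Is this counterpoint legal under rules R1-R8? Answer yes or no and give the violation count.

bar 0: v0=A3 v1=A4 (P8)
bar 1: v0=C4 v1=A4 (M6)
bar 2: v0=A3 v1=F4 (m6)
bar 3: v0=B3 v1=G4 (m6)
bar 4: v0=A3 v1=D4 (P4)
bar 5: v0=F3 v1=G4 (M2)
bar 6: v0=G3 v1=E4 (M6)
bar 7: v0=A3 v1=A4 (P8)
  R4 @ bar4.0: A3/D4 P4 untreated
  R4 @ bar5.0: F3/G4 M2 untreated
  R2 @ bar7.0: G3/E4 M6 -> A3/A4 P8 similar

No (3 violations)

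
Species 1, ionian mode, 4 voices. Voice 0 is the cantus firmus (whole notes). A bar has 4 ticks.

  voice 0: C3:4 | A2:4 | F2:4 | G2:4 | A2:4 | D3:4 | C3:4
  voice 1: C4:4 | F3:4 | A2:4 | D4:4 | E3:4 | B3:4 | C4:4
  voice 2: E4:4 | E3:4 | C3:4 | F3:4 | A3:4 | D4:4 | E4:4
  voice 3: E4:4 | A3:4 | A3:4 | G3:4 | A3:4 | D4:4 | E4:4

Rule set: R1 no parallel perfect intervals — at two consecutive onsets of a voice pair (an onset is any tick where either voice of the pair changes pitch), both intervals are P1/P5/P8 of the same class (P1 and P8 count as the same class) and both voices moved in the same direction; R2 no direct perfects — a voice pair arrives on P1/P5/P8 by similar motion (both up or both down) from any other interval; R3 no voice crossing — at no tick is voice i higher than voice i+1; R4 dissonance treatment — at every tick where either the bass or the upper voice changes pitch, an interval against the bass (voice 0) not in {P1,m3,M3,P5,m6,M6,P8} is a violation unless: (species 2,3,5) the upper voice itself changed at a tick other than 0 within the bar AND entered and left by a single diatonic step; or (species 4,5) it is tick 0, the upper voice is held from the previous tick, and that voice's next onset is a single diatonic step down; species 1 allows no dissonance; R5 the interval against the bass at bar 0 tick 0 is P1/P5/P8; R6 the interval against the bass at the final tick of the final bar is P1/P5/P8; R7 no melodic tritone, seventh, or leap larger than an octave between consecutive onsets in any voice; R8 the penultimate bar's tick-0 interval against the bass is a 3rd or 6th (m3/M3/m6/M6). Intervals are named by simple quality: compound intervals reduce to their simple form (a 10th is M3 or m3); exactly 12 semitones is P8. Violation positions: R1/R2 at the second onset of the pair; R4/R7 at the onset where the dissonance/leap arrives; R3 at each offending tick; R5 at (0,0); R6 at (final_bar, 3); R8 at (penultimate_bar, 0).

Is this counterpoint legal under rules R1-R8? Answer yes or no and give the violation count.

bar 0: v0=C3 v1=C4 v2=E4 v3=E4 (M3)
bar 1: v0=A2 v1=F3 v2=E3 v3=A3 (P8)
bar 2: v0=F2 v1=A2 v2=C3 v3=A3 (M3)
bar 3: v0=G2 v1=D4 v2=F3 v3=G3 (P8)
bar 4: v0=A2 v1=E3 v2=A3 v3=A3 (P8)
bar 5: v0=D3 v1=B3 v2=D4 v3=D4 (P8)
bar 6: v0=C3 v1=C4 v2=E4 v3=E4 (M3)
  R5 @ bar0.0: opens on M3
  R5 @ bar0.0: opens on M3
  R2 @ bar1.0: C3/E4 M3 -> A2/E3 P5 similar
  R2 @ bar1.0: C3/E4 M3 -> A2/A3 P8 similar
  R3 @ bar1.0: F3 above E3
  R3 @ bar1.1: F3 above E3
  R3 @ bar1.2: F3 above E3
  R3 @ bar1.3: F3 above E3
  R1 @ bar2.0: A2/E3 P5 -> F2/C3 P5 similar
  R2 @ bar3.0: F2/A2 M3 -> G2/D4 P5 similar
  R3 @ bar3.0: D4 above F3
  R4 @ bar3.0: G2/F3 m7 untreated
  R7 @ bar3.0: A2->D4 leap 17st
  R3 @ bar3.1: D4 above F3
  R3 @ bar3.2: D4 above F3
  R3 @ bar3.3: D4 above F3
  R1 @ bar4.0: G2/G3 P8 -> A2/A3 P8 similar
  R2 @ bar4.0: G2/F3 m7 -> A2/A3 P8 similar
  R2 @ bar4.0: F3/G3 M2 -> A3/A3 P1 similar
  R7 @ bar4.0: D4->E3 leap 10st
  R1 @ bar5.0: A2/A3 P8 -> D3/D4 P8 similar
  R1 @ bar5.0: A2/A3 P8 -> D3/D4 P8 similar
  R1 @ bar5.0: A3/A3 P1 -> D4/D4 P1 similar
  R8 @ bar5.0: penult P8 not 3rd/6th
  R8 @ bar5.0: penult P8 not 3rd/6th
  R1 @ bar6.0: D4/D4 P1 -> E4/E4 P1 similar
  R6 @ bar6.3: closes on M3
  R6 @ bar6.3: closes on M3

No (28 violations)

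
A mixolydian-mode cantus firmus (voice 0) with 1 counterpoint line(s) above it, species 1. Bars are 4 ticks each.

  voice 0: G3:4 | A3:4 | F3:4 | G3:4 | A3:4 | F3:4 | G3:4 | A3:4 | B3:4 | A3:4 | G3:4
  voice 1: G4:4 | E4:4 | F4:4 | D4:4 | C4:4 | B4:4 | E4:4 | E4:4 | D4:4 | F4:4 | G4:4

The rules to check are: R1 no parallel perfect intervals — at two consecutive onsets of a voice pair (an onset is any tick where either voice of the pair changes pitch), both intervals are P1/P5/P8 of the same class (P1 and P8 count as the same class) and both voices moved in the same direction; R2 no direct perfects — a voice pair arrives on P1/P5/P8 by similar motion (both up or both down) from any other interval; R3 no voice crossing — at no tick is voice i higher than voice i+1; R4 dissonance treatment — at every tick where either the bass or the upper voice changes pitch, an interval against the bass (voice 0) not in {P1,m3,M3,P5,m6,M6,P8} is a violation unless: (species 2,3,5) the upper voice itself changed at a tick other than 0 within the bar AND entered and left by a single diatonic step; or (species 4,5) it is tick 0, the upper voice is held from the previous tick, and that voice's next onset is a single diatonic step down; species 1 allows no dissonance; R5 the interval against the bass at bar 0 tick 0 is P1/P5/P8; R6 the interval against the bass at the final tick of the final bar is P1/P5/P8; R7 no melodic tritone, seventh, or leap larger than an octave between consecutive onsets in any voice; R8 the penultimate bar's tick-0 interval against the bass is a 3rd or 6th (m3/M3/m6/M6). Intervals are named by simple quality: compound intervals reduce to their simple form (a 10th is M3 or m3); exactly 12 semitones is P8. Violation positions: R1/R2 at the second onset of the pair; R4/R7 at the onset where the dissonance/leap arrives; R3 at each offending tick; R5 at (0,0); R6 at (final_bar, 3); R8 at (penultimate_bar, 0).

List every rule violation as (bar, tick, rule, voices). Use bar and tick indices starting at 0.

(5, 0, R4, (0, 1))
(5, 0, R7, (1,))

bar 0: v0=G3 v1=G4 downbeat P8
bar 1: v0=A3 v1=E4 downbeat P5
bar 2: v0=F3 v1=F4 downbeat P8
bar 3: v0=G3 v1=D4 downbeat P5
bar 4: v0=A3 v1=C4 downbeat m3
bar 5: v0=F3 v1=B4 downbeat TT
bar 6: v0=G3 v1=E4 downbeat M6
bar 7: v0=A3 v1=E4 downbeat P5
bar 8: v0=B3 v1=D4 downbeat m3
bar 9: v0=A3 v1=F4 downbeat m6
bar 10: v0=G3 v1=G4 downbeat P8
  -> R4 @ bar 5 tick 0 v(0, 1): F3/B4 TT untreated
  -> R7 @ bar 5 tick 0 v(1,): C4->B4 leap 11st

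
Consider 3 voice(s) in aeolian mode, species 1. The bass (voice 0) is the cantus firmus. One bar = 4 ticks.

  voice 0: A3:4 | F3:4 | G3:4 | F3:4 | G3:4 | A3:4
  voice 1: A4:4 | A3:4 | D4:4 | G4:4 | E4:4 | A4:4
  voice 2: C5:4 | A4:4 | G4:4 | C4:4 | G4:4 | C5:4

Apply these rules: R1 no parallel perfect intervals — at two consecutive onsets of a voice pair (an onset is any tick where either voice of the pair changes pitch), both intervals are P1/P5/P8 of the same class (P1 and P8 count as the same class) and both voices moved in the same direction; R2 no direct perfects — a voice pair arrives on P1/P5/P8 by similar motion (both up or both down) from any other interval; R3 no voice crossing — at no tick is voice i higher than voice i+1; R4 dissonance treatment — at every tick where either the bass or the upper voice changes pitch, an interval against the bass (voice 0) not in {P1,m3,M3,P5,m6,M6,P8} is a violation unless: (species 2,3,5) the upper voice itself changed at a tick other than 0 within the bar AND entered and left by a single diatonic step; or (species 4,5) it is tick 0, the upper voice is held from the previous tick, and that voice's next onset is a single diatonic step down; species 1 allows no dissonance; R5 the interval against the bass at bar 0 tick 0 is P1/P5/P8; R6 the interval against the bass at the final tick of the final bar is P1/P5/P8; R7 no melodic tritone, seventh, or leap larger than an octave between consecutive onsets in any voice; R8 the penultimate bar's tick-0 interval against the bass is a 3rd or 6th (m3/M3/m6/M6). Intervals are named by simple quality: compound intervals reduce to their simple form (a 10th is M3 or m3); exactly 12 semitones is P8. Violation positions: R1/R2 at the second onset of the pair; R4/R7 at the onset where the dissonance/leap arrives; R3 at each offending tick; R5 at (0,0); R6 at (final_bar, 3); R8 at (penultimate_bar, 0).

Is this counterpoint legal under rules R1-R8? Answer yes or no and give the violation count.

bar 0: v0=A3 v1=A4 v2=C5 (m3)
bar 1: v0=F3 v1=A3 v2=A4 (M3)
bar 2: v0=G3 v1=D4 v2=G4 (P8)
bar 3: v0=F3 v1=G4 v2=C4 (P5)
bar 4: v0=G3 v1=E4 v2=G4 (P8)
bar 5: v0=A3 v1=A4 v2=C5 (m3)
  R5 @ bar0.0: opens on m3
  R2 @ bar1.0: A4/C5 m3 -> A3/A4 P8 similar
  R2 @ bar2.0: F3/A3 M3 -> G3/D4 P5 similar
  R2 @ bar3.0: G3/G4 P8 -> F3/C4 P5 similar
  R3 @ bar3.0: G4 above C4
  R4 @ bar3.0: F3/G4 M2 untreated
  R3 @ bar3.1: G4 above C4
  R3 @ bar3.2: G4 above C4
  R3 @ bar3.3: G4 above C4
  R2 @ bar4.0: F3/C4 P5 -> G3/G4 P8 similar
  R8 @ bar4.0: penult P8 not 3rd/6th
  R2 @ bar5.0: G3/E4 M6 -> A3/A4 P8 similar
  R6 @ bar5.3: closes on m3

No (13 violations)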